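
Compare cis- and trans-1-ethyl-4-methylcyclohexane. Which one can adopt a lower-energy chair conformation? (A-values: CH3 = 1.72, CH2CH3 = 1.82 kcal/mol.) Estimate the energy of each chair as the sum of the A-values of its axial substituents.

At 1,4 positions (parity opposite): cis → (a,e or e,a); trans → (e,e or a,a).
Best chair for cis: E = 1.72 kcal/mol; best chair for trans: E = 0.00 kcal/mol.
The trans isomer is lower by 1.72 kcal/mol.

trans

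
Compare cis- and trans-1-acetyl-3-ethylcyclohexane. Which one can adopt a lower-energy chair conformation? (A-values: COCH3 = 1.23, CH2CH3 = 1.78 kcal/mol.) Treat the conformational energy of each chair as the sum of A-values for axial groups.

At 1,3 positions (parity same): cis → (e,e or a,a); trans → (a,e or e,a).
Best chair for cis: E = 0.00 kcal/mol; best chair for trans: E = 1.23 kcal/mol.
The cis isomer is lower by 1.23 kcal/mol.

cis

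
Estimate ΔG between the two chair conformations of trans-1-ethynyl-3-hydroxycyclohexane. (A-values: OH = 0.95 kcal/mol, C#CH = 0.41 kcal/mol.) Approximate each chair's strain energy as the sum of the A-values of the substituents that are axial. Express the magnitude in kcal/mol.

0.54 kcal/mol

C1 and C3 have the same parity, so for the trans isomer the two substituents are one axial and one equatorial in each chair.
Chair I (hydroxyl axial, ethynyl equatorial): E = 0.95 kcal/mol.
Chair II (hydroxyl equatorial, ethynyl axial): E = 0.41 kcal/mol.
ΔE = 0.95 − 0.41 = 0.54 kcal/mol; chair II is more stable.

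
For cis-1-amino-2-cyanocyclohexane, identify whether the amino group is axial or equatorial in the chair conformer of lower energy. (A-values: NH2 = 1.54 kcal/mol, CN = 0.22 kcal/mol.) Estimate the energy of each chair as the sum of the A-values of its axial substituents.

equatorial

C1 and C2 have opposite parity, so for the cis isomer the two substituents are one axial and one equatorial in each chair.
Chair I (amino axial, cyano equatorial): E = 1.54 kcal/mol.
Chair II (amino equatorial, cyano axial): E = 0.22 kcal/mol.
Chair II is the more stable (lower-energy) conformer, and in that chair the amino group is equatorial.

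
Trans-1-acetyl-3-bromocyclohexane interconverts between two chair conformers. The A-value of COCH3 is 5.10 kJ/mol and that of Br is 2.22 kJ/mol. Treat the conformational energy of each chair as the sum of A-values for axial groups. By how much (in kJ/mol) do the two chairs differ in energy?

2.88 kJ/mol

C1 and C3 have the same parity, so for the trans isomer the two substituents are one axial and one equatorial in each chair.
Chair I (acetyl axial, bromo equatorial): E = 5.10 kJ/mol.
Chair II (acetyl equatorial, bromo axial): E = 2.22 kJ/mol.
ΔE = 5.10 − 2.22 = 2.88 kJ/mol; chair II is more stable.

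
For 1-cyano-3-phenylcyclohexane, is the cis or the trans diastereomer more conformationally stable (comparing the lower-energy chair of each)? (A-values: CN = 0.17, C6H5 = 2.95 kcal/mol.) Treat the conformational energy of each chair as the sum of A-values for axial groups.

At 1,3 positions (parity same): cis → (e,e or a,a); trans → (a,e or e,a).
Best chair for cis: E = 0.00 kcal/mol; best chair for trans: E = 0.17 kcal/mol.
The cis isomer is lower by 0.17 kcal/mol.

cis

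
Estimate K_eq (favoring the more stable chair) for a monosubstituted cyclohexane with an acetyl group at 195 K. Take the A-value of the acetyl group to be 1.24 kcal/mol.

One chair has the acetyl group axial (E = 1.24 kcal/mol) and the other has it equatorial (E = 0).
ΔG = 1.24 kcal/mol between the two chairs.
K = exp(ΔG/RT) with R = 1.987×10⁻³ kcal mol⁻¹ K⁻¹ and T = 195 K gives K ≈ 24.5.

K ≈ 24.5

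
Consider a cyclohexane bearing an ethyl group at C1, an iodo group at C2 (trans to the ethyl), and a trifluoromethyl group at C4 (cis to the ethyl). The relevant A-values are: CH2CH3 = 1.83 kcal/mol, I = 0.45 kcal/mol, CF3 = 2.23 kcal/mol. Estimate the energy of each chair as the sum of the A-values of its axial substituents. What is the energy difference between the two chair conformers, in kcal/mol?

Chair I (ethyl axial, iodo axial, trifluoromethyl equatorial): E = 2.28 kcal/mol.
Chair II (ethyl equatorial, iodo equatorial, trifluoromethyl axial): E = 2.23 kcal/mol.
ΔE = 2.28 − 2.23 = 0.05 kcal/mol; chair II is more stable.

0.05 kcal/mol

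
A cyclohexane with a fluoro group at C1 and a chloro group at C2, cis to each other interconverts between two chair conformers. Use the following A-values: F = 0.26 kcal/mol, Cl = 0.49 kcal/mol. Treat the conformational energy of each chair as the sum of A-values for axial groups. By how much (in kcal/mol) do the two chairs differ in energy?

0.23 kcal/mol

C1 and C2 have opposite parity, so for the cis isomer the two substituents are one axial and one equatorial in each chair.
Chair I (fluoro axial, chloro equatorial): E = 0.26 kcal/mol.
Chair II (fluoro equatorial, chloro axial): E = 0.49 kcal/mol.
ΔE = 0.49 − 0.26 = 0.23 kcal/mol; chair I is more stable.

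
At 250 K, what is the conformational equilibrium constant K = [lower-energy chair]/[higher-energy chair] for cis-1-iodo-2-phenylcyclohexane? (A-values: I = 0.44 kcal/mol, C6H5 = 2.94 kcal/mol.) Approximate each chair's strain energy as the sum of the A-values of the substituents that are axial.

K ≈ 153

C1 and C2 have opposite parity, so for the cis isomer the two substituents are one axial and one equatorial in each chair.
Chair I (iodo axial, phenyl equatorial): E = 0.44 kcal/mol; chair II (iodo equatorial, phenyl axial): E = 2.94 kcal/mol.
ΔG = 2.50 kcal/mol between the two chairs.
K = exp(ΔG/RT) with R = 1.987×10⁻³ kcal mol⁻¹ K⁻¹ and T = 250 K gives K ≈ 153.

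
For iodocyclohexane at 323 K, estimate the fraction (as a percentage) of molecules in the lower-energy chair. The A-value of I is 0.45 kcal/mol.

66.8%

One chair has the iodo group axial (E = 0.45 kcal/mol) and the other has it equatorial (E = 0).
ΔG = 0.45 kcal/mol between the two chairs.
K = exp(ΔG/RT) with R = 1.987×10⁻³ kcal mol⁻¹ K⁻¹ and T = 323 K gives K ≈ 2.02.
Fraction in the lower-energy chair = K/(K+1) = 66.8%.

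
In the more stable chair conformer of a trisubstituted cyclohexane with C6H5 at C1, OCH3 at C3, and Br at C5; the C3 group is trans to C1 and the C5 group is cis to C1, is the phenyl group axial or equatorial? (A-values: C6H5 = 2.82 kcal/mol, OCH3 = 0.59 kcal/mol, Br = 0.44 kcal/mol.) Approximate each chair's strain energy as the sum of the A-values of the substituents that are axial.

equatorial

Chair I (phenyl axial, methoxy equatorial, bromo axial): E = 3.26 kcal/mol.
Chair II (phenyl equatorial, methoxy axial, bromo equatorial): E = 0.59 kcal/mol.
Chair II is the more stable (lower-energy) conformer, and in that chair the phenyl group is equatorial.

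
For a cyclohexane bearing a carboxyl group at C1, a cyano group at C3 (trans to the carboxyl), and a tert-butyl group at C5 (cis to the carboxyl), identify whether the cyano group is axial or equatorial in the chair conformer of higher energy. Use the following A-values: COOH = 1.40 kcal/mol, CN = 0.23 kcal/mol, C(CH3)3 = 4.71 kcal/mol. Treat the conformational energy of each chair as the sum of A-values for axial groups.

equatorial

Chair I (carboxyl axial, cyano equatorial, tert-butyl axial): E = 6.11 kcal/mol.
Chair II (carboxyl equatorial, cyano axial, tert-butyl equatorial): E = 0.23 kcal/mol.
Chair I is the less stable (higher-energy) conformer, and in that chair the cyano group is equatorial.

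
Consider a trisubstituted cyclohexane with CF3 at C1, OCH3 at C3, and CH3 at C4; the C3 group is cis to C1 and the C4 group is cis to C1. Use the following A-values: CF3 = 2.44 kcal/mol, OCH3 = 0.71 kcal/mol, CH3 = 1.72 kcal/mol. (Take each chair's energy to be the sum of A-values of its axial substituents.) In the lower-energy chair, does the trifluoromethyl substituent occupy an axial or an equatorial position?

Chair I (trifluoromethyl axial, methoxy axial, methyl equatorial): E = 3.15 kcal/mol.
Chair II (trifluoromethyl equatorial, methoxy equatorial, methyl axial): E = 1.72 kcal/mol.
Chair II is the more stable (lower-energy) conformer, and in that chair the trifluoromethyl group is equatorial.

equatorial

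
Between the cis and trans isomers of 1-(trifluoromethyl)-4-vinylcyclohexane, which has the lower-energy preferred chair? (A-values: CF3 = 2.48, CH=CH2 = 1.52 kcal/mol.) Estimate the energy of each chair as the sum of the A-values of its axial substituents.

At 1,4 positions (parity opposite): cis → (a,e or e,a); trans → (e,e or a,a).
Best chair for cis: E = 1.52 kcal/mol; best chair for trans: E = 0.00 kcal/mol.
The trans isomer is lower by 1.52 kcal/mol.

trans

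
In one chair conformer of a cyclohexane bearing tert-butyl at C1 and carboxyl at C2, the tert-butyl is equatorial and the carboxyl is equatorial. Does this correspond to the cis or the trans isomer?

trans

C1 and C2 have opposite parity, so their axial bonds point in opposite directions.
With opposite-parity carbons, two substituents on the same face are one axial and one equatorial; opposite faces give both axial or both equatorial.
Here the groups are equatorial/equatorial → opposite face → trans.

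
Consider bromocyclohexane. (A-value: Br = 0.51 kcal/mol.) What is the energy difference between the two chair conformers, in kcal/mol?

A monosubstituted cyclohexane has one chair with the bromo group axial (E = A = 0.51 kcal/mol) and one with it equatorial (E = 0).
ΔE = 0.51 − 0 = 0.51 kcal/mol.

0.51 kcal/mol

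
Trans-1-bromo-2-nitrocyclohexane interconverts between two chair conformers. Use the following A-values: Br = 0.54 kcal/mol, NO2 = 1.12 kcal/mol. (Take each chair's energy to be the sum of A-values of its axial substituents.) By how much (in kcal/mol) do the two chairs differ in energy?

1.66 kcal/mol

C1 and C2 have opposite parity, so for the trans isomer the two substituents are e,e in one chair and a,a in the other.
Chair I (bromo axial, nitro axial): E = 1.66 kcal/mol.
Chair II (bromo equatorial, nitro equatorial): E = 0.00 kcal/mol.
ΔE = 1.66 − 0.00 = 1.66 kcal/mol; chair II is more stable.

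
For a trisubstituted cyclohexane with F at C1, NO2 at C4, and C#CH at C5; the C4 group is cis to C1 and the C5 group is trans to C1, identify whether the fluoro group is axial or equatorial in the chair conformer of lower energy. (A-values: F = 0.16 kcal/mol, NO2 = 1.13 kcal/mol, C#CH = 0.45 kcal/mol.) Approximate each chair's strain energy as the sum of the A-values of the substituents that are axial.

Chair I (fluoro axial, nitro equatorial, ethynyl equatorial): E = 0.16 kcal/mol.
Chair II (fluoro equatorial, nitro axial, ethynyl axial): E = 1.58 kcal/mol.
Chair I is the more stable (lower-energy) conformer, and in that chair the fluoro group is axial.

axial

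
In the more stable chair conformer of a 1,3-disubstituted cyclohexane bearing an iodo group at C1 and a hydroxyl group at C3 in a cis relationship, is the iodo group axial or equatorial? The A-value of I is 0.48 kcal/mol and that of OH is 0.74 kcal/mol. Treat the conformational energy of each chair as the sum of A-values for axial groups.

equatorial

C1 and C3 have the same parity, so for the cis isomer the two substituents are e,e in one chair and a,a in the other.
Chair I (iodo axial, hydroxyl axial): E = 1.22 kcal/mol.
Chair II (iodo equatorial, hydroxyl equatorial): E = 0.00 kcal/mol.
Chair II is the more stable (lower-energy) conformer, and in that chair the iodo group is equatorial.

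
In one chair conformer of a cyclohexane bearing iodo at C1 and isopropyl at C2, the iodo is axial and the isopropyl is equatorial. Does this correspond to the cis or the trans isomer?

C1 and C2 have opposite parity, so their axial bonds point in opposite directions.
With opposite-parity carbons, two substituents on the same face are one axial and one equatorial; opposite faces give both axial or both equatorial.
Here the groups are axial/equatorial → same face → cis.

cis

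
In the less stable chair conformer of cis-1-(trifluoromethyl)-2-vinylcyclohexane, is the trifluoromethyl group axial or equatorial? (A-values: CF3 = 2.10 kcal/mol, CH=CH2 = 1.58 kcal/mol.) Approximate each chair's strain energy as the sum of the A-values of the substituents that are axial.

axial

C1 and C2 have opposite parity, so for the cis isomer the two substituents are one axial and one equatorial in each chair.
Chair I (trifluoromethyl axial, vinyl equatorial): E = 2.10 kcal/mol.
Chair II (trifluoromethyl equatorial, vinyl axial): E = 1.58 kcal/mol.
Chair I is the less stable (higher-energy) conformer, and in that chair the trifluoromethyl group is axial.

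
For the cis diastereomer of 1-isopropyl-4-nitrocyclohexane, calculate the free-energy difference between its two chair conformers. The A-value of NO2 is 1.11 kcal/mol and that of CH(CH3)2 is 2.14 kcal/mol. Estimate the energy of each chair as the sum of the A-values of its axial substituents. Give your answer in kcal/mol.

1.03 kcal/mol

C1 and C4 have opposite parity, so for the cis isomer the two substituents are one axial and one equatorial in each chair.
Chair I (nitro axial, isopropyl equatorial): E = 1.11 kcal/mol.
Chair II (nitro equatorial, isopropyl axial): E = 2.14 kcal/mol.
ΔE = 2.14 − 1.11 = 1.03 kcal/mol; chair I is more stable.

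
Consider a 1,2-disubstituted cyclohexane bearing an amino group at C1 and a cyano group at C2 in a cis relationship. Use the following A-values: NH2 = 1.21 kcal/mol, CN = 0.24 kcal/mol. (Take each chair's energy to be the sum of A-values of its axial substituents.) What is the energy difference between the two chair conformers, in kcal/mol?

C1 and C2 have opposite parity, so for the cis isomer the two substituents are one axial and one equatorial in each chair.
Chair I (amino axial, cyano equatorial): E = 1.21 kcal/mol.
Chair II (amino equatorial, cyano axial): E = 0.24 kcal/mol.
ΔE = 1.21 − 0.24 = 0.97 kcal/mol; chair II is more stable.

0.97 kcal/mol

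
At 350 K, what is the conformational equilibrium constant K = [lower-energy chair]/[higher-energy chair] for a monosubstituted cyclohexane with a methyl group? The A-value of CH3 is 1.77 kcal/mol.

K ≈ 12.7

One chair has the methyl group axial (E = 1.77 kcal/mol) and the other has it equatorial (E = 0).
ΔG = 1.77 kcal/mol between the two chairs.
K = exp(ΔG/RT) with R = 1.987×10⁻³ kcal mol⁻¹ K⁻¹ and T = 350 K gives K ≈ 12.7.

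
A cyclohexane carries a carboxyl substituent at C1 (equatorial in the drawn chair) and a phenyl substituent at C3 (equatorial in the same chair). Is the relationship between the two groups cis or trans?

cis

C1 and C3 have the same parity, so their axial bonds point in the same direction.
With same-parity carbons, two substituents on the same face are both axial or both equatorial; opposite faces give one of each.
Here the groups are equatorial/equatorial → same face → cis.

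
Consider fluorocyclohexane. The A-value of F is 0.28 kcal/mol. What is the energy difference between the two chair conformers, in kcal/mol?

A monosubstituted cyclohexane has one chair with the fluoro group axial (E = A = 0.28 kcal/mol) and one with it equatorial (E = 0).
ΔE = 0.28 − 0 = 0.28 kcal/mol.

0.28 kcal/mol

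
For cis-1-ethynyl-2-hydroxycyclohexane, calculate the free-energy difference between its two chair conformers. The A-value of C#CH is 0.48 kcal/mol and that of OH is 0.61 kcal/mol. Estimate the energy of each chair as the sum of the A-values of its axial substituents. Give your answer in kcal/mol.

0.13 kcal/mol

C1 and C2 have opposite parity, so for the cis isomer the two substituents are one axial and one equatorial in each chair.
Chair I (ethynyl axial, hydroxyl equatorial): E = 0.48 kcal/mol.
Chair II (ethynyl equatorial, hydroxyl axial): E = 0.61 kcal/mol.
ΔE = 0.61 − 0.48 = 0.13 kcal/mol; chair I is more stable.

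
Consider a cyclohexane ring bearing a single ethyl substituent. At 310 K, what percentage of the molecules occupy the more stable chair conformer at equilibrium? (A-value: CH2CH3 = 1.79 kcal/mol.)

One chair has the ethyl group axial (E = 1.79 kcal/mol) and the other has it equatorial (E = 0).
ΔG = 1.79 kcal/mol between the two chairs.
K = exp(ΔG/RT) with R = 1.987×10⁻³ kcal mol⁻¹ K⁻¹ and T = 310 K gives K ≈ 18.3.
Fraction in the lower-energy chair = K/(K+1) = 94.8%.

94.8%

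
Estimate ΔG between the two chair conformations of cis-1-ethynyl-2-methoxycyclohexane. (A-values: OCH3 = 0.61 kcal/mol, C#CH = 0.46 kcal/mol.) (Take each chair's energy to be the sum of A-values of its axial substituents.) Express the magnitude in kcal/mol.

0.15 kcal/mol

C1 and C2 have opposite parity, so for the cis isomer the two substituents are one axial and one equatorial in each chair.
Chair I (methoxy axial, ethynyl equatorial): E = 0.61 kcal/mol.
Chair II (methoxy equatorial, ethynyl axial): E = 0.46 kcal/mol.
ΔE = 0.61 − 0.46 = 0.15 kcal/mol; chair II is more stable.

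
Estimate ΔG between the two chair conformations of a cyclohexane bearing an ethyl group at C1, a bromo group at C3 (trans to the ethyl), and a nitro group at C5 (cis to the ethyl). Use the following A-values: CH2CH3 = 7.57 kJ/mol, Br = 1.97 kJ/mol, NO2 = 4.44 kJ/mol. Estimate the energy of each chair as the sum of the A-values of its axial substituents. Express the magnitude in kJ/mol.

Chair I (ethyl axial, bromo equatorial, nitro axial): E = 12.01 kJ/mol.
Chair II (ethyl equatorial, bromo axial, nitro equatorial): E = 1.97 kJ/mol.
ΔE = 12.01 − 1.97 = 10.04 kJ/mol; chair II is more stable.

10.04 kJ/mol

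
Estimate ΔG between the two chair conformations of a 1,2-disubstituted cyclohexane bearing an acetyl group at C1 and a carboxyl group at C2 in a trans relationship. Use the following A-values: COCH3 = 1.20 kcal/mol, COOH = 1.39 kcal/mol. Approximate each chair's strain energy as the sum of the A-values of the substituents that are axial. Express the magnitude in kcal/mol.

2.59 kcal/mol

C1 and C2 have opposite parity, so for the trans isomer the two substituents are e,e in one chair and a,a in the other.
Chair I (acetyl axial, carboxyl axial): E = 2.59 kcal/mol.
Chair II (acetyl equatorial, carboxyl equatorial): E = 0.00 kcal/mol.
ΔE = 2.59 − 0.00 = 2.59 kcal/mol; chair II is more stable.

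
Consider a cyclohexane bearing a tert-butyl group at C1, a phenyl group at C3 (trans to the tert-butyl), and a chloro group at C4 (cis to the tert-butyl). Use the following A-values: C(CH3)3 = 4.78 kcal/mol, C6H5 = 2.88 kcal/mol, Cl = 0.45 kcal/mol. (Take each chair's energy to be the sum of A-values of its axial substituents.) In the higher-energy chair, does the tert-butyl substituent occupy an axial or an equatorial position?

axial

Chair I (tert-butyl axial, phenyl equatorial, chloro equatorial): E = 4.78 kcal/mol.
Chair II (tert-butyl equatorial, phenyl axial, chloro axial): E = 3.33 kcal/mol.
Chair I is the less stable (higher-energy) conformer, and in that chair the tert-butyl group is axial.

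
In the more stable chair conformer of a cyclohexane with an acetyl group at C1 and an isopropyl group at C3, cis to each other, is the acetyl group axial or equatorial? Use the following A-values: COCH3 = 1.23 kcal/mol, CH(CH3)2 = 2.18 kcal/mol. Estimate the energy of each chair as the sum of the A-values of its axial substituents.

C1 and C3 have the same parity, so for the cis isomer the two substituents are e,e in one chair and a,a in the other.
Chair I (acetyl axial, isopropyl axial): E = 3.41 kcal/mol.
Chair II (acetyl equatorial, isopropyl equatorial): E = 0.00 kcal/mol.
Chair II is the more stable (lower-energy) conformer, and in that chair the acetyl group is equatorial.

equatorial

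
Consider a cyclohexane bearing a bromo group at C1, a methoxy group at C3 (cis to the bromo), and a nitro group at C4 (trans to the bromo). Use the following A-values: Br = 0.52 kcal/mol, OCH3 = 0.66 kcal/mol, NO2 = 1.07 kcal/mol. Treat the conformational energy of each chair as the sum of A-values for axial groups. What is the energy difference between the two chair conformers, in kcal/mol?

Chair I (bromo axial, methoxy axial, nitro axial): E = 2.25 kcal/mol.
Chair II (bromo equatorial, methoxy equatorial, nitro equatorial): E = 0.00 kcal/mol.
ΔE = 2.25 − 0.00 = 2.25 kcal/mol; chair II is more stable.

2.25 kcal/mol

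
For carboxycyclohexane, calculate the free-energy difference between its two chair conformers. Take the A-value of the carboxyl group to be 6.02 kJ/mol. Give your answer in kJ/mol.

A monosubstituted cyclohexane has one chair with the carboxyl group axial (E = A = 6.02 kJ/mol) and one with it equatorial (E = 0).
ΔE = 6.02 − 0 = 6.02 kJ/mol.

6.02 kJ/mol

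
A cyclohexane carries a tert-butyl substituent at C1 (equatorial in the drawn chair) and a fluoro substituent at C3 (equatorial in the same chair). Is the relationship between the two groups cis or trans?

cis

C1 and C3 have the same parity, so their axial bonds point in the same direction.
With same-parity carbons, two substituents on the same face are both axial or both equatorial; opposite faces give one of each.
Here the groups are equatorial/equatorial → same face → cis.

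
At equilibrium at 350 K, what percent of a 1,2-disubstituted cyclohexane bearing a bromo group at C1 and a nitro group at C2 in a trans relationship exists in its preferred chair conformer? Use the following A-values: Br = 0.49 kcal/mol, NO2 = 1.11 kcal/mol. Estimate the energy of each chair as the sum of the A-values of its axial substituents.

90.9%

C1 and C2 have opposite parity, so for the trans isomer the two substituents are e,e in one chair and a,a in the other.
Chair I (bromo axial, nitro axial): E = 1.60 kcal/mol; chair II (bromo equatorial, nitro equatorial): E = 0.00 kcal/mol.
ΔG = 1.60 kcal/mol between the two chairs.
K = exp(ΔG/RT) with R = 1.987×10⁻³ kcal mol⁻¹ K⁻¹ and T = 350 K gives K ≈ 9.98.
Fraction in the lower-energy chair = K/(K+1) = 90.9%.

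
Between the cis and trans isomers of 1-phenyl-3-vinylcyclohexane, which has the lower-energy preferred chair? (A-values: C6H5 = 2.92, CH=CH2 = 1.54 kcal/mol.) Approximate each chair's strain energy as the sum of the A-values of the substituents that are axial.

At 1,3 positions (parity same): cis → (e,e or a,a); trans → (a,e or e,a).
Best chair for cis: E = 0.00 kcal/mol; best chair for trans: E = 1.54 kcal/mol.
The cis isomer is lower by 1.54 kcal/mol.

cis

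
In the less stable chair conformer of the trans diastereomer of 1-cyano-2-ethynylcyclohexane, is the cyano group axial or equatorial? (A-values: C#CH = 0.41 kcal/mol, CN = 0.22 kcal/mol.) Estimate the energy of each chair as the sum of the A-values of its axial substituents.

C1 and C2 have opposite parity, so for the trans isomer the two substituents are e,e in one chair and a,a in the other.
Chair I (ethynyl axial, cyano axial): E = 0.63 kcal/mol.
Chair II (ethynyl equatorial, cyano equatorial): E = 0.00 kcal/mol.
Chair I is the less stable (higher-energy) conformer, and in that chair the cyano group is axial.

axial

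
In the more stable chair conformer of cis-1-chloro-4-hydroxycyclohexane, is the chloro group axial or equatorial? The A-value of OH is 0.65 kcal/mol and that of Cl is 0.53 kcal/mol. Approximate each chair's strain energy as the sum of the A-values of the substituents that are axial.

C1 and C4 have opposite parity, so for the cis isomer the two substituents are one axial and one equatorial in each chair.
Chair I (hydroxyl axial, chloro equatorial): E = 0.65 kcal/mol.
Chair II (hydroxyl equatorial, chloro axial): E = 0.53 kcal/mol.
Chair II is the more stable (lower-energy) conformer, and in that chair the chloro group is axial.

axial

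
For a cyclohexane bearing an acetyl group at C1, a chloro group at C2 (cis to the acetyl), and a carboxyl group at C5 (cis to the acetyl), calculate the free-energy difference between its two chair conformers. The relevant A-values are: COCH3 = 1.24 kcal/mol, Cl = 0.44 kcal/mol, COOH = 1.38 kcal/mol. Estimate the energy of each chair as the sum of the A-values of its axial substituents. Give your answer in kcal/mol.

2.18 kcal/mol

Chair I (acetyl axial, chloro equatorial, carboxyl axial): E = 2.62 kcal/mol.
Chair II (acetyl equatorial, chloro axial, carboxyl equatorial): E = 0.44 kcal/mol.
ΔE = 2.62 − 0.44 = 2.18 kcal/mol; chair II is more stable.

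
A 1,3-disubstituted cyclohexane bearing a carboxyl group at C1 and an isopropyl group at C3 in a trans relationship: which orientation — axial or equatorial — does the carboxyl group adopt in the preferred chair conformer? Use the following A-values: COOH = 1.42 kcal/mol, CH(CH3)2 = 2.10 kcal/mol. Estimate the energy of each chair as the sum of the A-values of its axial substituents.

axial

C1 and C3 have the same parity, so for the trans isomer the two substituents are one axial and one equatorial in each chair.
Chair I (carboxyl axial, isopropyl equatorial): E = 1.42 kcal/mol.
Chair II (carboxyl equatorial, isopropyl axial): E = 2.10 kcal/mol.
Chair I is the more stable (lower-energy) conformer, and in that chair the carboxyl group is axial.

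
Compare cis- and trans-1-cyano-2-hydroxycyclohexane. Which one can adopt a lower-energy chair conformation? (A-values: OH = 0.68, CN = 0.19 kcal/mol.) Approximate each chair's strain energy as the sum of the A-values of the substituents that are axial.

trans

At 1,2 positions (parity opposite): cis → (a,e or e,a); trans → (e,e or a,a).
Best chair for cis: E = 0.19 kcal/mol; best chair for trans: E = 0.00 kcal/mol.
The trans isomer is lower by 0.19 kcal/mol.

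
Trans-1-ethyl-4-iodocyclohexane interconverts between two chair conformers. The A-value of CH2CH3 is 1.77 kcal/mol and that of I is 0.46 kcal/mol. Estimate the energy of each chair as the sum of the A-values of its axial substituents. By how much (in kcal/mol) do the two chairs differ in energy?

2.23 kcal/mol

C1 and C4 have opposite parity, so for the trans isomer the two substituents are e,e in one chair and a,a in the other.
Chair I (ethyl axial, iodo axial): E = 2.23 kcal/mol.
Chair II (ethyl equatorial, iodo equatorial): E = 0.00 kcal/mol.
ΔE = 2.23 − 0.00 = 2.23 kcal/mol; chair II is more stable.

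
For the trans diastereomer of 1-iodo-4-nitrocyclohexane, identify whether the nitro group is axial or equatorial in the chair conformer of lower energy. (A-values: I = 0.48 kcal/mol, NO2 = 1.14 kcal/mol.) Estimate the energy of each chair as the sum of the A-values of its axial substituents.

equatorial

C1 and C4 have opposite parity, so for the trans isomer the two substituents are e,e in one chair and a,a in the other.
Chair I (iodo axial, nitro axial): E = 1.62 kcal/mol.
Chair II (iodo equatorial, nitro equatorial): E = 0.00 kcal/mol.
Chair II is the more stable (lower-energy) conformer, and in that chair the nitro group is equatorial.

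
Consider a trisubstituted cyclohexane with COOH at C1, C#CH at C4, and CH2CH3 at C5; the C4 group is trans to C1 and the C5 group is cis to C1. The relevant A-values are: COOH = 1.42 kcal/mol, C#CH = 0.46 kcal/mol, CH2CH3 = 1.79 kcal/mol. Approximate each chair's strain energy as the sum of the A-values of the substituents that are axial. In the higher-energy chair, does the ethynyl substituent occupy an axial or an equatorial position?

axial

Chair I (carboxyl axial, ethynyl axial, ethyl axial): E = 3.67 kcal/mol.
Chair II (carboxyl equatorial, ethynyl equatorial, ethyl equatorial): E = 0.00 kcal/mol.
Chair I is the less stable (higher-energy) conformer, and in that chair the ethynyl group is axial.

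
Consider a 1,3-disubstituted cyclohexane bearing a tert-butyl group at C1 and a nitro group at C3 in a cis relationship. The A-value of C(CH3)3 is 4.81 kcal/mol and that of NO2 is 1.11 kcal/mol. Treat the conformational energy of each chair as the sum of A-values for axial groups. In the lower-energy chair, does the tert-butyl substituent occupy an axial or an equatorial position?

equatorial

C1 and C3 have the same parity, so for the cis isomer the two substituents are e,e in one chair and a,a in the other.
Chair I (tert-butyl axial, nitro axial): E = 5.92 kcal/mol.
Chair II (tert-butyl equatorial, nitro equatorial): E = 0.00 kcal/mol.
Chair II is the more stable (lower-energy) conformer, and in that chair the tert-butyl group is equatorial.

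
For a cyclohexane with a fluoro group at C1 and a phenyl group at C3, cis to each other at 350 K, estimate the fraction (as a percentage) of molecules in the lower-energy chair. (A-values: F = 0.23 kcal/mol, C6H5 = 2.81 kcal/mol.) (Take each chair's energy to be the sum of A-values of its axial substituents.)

98.8%

C1 and C3 have the same parity, so for the cis isomer the two substituents are e,e in one chair and a,a in the other.
Chair I (fluoro axial, phenyl axial): E = 3.04 kcal/mol; chair II (fluoro equatorial, phenyl equatorial): E = 0.00 kcal/mol.
ΔG = 3.04 kcal/mol between the two chairs.
K = exp(ΔG/RT) with R = 1.987×10⁻³ kcal mol⁻¹ K⁻¹ and T = 350 K gives K ≈ 79.1.
Fraction in the lower-energy chair = K/(K+1) = 98.8%.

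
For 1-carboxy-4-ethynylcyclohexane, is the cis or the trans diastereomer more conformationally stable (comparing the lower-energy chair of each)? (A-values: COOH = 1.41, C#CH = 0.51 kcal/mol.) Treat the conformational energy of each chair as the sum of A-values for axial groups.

At 1,4 positions (parity opposite): cis → (a,e or e,a); trans → (e,e or a,a).
Best chair for cis: E = 0.51 kcal/mol; best chair for trans: E = 0.00 kcal/mol.
The trans isomer is lower by 0.51 kcal/mol.

trans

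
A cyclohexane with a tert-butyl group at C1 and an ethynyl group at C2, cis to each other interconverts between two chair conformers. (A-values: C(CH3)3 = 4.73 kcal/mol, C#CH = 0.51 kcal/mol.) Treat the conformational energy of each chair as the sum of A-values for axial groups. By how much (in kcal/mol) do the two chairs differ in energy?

C1 and C2 have opposite parity, so for the cis isomer the two substituents are one axial and one equatorial in each chair.
Chair I (tert-butyl axial, ethynyl equatorial): E = 4.73 kcal/mol.
Chair II (tert-butyl equatorial, ethynyl axial): E = 0.51 kcal/mol.
ΔE = 4.73 − 0.51 = 4.22 kcal/mol; chair II is more stable.

4.22 kcal/mol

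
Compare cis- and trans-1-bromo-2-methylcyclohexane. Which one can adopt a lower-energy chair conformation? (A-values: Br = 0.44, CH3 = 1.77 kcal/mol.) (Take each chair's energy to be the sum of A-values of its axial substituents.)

At 1,2 positions (parity opposite): cis → (a,e or e,a); trans → (e,e or a,a).
Best chair for cis: E = 0.44 kcal/mol; best chair for trans: E = 0.00 kcal/mol.
The trans isomer is lower by 0.44 kcal/mol.

trans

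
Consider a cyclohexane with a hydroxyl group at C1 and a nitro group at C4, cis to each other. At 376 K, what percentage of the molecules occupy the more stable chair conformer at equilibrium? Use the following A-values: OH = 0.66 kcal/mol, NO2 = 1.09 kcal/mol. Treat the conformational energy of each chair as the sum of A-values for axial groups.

64.0%

C1 and C4 have opposite parity, so for the cis isomer the two substituents are one axial and one equatorial in each chair.
Chair I (hydroxyl axial, nitro equatorial): E = 0.66 kcal/mol; chair II (hydroxyl equatorial, nitro axial): E = 1.09 kcal/mol.
ΔG = 0.43 kcal/mol between the two chairs.
K = exp(ΔG/RT) with R = 1.987×10⁻³ kcal mol⁻¹ K⁻¹ and T = 376 K gives K ≈ 1.78.
Fraction in the lower-energy chair = K/(K+1) = 64.0%.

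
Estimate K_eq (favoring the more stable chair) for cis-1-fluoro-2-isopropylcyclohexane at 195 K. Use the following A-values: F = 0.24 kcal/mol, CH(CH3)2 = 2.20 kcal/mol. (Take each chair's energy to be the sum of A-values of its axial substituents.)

K ≈ 157

C1 and C2 have opposite parity, so for the cis isomer the two substituents are one axial and one equatorial in each chair.
Chair I (fluoro axial, isopropyl equatorial): E = 0.24 kcal/mol; chair II (fluoro equatorial, isopropyl axial): E = 2.20 kcal/mol.
ΔG = 1.96 kcal/mol between the two chairs.
K = exp(ΔG/RT) with R = 1.987×10⁻³ kcal mol⁻¹ K⁻¹ and T = 195 K gives K ≈ 157.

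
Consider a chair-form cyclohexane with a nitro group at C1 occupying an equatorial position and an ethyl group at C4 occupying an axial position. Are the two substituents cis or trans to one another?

cis

C1 and C4 have opposite parity, so their axial bonds point in opposite directions.
With opposite-parity carbons, two substituents on the same face are one axial and one equatorial; opposite faces give both axial or both equatorial.
Here the groups are equatorial/axial → same face → cis.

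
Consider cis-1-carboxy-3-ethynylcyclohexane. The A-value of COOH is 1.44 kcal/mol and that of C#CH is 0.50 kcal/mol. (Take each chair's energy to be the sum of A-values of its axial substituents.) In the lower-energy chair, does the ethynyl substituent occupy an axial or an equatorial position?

equatorial

C1 and C3 have the same parity, so for the cis isomer the two substituents are e,e in one chair and a,a in the other.
Chair I (carboxyl axial, ethynyl axial): E = 1.94 kcal/mol.
Chair II (carboxyl equatorial, ethynyl equatorial): E = 0.00 kcal/mol.
Chair II is the more stable (lower-energy) conformer, and in that chair the ethynyl group is equatorial.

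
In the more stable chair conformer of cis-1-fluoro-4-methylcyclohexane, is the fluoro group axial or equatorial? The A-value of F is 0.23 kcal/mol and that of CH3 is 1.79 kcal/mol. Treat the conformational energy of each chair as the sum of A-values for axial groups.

C1 and C4 have opposite parity, so for the cis isomer the two substituents are one axial and one equatorial in each chair.
Chair I (fluoro axial, methyl equatorial): E = 0.23 kcal/mol.
Chair II (fluoro equatorial, methyl axial): E = 1.79 kcal/mol.
Chair I is the more stable (lower-energy) conformer, and in that chair the fluoro group is axial.

axial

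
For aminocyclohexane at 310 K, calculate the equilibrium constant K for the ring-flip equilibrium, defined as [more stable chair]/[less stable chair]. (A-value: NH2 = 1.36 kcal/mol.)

K ≈ 9.10

One chair has the amino group axial (E = 1.36 kcal/mol) and the other has it equatorial (E = 0).
ΔG = 1.36 kcal/mol between the two chairs.
K = exp(ΔG/RT) with R = 1.987×10⁻³ kcal mol⁻¹ K⁻¹ and T = 310 K gives K ≈ 9.1.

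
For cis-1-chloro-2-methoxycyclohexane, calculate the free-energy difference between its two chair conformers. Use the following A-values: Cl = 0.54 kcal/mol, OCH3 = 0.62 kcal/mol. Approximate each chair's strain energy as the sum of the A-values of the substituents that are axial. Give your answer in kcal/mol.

0.08 kcal/mol

C1 and C2 have opposite parity, so for the cis isomer the two substituents are one axial and one equatorial in each chair.
Chair I (chloro axial, methoxy equatorial): E = 0.54 kcal/mol.
Chair II (chloro equatorial, methoxy axial): E = 0.62 kcal/mol.
ΔE = 0.62 − 0.54 = 0.08 kcal/mol; chair I is more stable.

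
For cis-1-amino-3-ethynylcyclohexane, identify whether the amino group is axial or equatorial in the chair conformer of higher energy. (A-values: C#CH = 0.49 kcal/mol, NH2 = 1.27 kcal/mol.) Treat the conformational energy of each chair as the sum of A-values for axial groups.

axial

C1 and C3 have the same parity, so for the cis isomer the two substituents are e,e in one chair and a,a in the other.
Chair I (ethynyl axial, amino axial): E = 1.76 kcal/mol.
Chair II (ethynyl equatorial, amino equatorial): E = 0.00 kcal/mol.
Chair I is the less stable (higher-energy) conformer, and in that chair the amino group is axial.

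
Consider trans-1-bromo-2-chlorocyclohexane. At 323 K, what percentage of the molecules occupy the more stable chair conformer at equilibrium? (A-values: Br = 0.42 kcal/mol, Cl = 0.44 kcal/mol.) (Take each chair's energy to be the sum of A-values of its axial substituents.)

C1 and C2 have opposite parity, so for the trans isomer the two substituents are e,e in one chair and a,a in the other.
Chair I (bromo axial, chloro axial): E = 0.86 kcal/mol; chair II (bromo equatorial, chloro equatorial): E = 0.00 kcal/mol.
ΔG = 0.86 kcal/mol between the two chairs.
K = exp(ΔG/RT) with R = 1.987×10⁻³ kcal mol⁻¹ K⁻¹ and T = 323 K gives K ≈ 3.82.
Fraction in the lower-energy chair = K/(K+1) = 79.2%.

79.2%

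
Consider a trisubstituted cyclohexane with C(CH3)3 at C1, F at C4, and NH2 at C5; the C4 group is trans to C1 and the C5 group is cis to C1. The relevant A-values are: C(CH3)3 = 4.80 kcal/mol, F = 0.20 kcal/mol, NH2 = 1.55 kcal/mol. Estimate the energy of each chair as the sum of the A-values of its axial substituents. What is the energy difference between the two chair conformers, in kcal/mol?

6.55 kcal/mol

Chair I (tert-butyl axial, fluoro axial, amino axial): E = 6.55 kcal/mol.
Chair II (tert-butyl equatorial, fluoro equatorial, amino equatorial): E = 0.00 kcal/mol.
ΔE = 6.55 − 0.00 = 6.55 kcal/mol; chair II is more stable.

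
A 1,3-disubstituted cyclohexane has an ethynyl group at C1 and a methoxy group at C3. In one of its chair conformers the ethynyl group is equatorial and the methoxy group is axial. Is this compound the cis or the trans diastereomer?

trans

C1 and C3 have the same parity, so their axial bonds point in the same direction.
With same-parity carbons, two substituents on the same face are both axial or both equatorial; opposite faces give one of each.
Here the groups are equatorial/axial → opposite face → trans.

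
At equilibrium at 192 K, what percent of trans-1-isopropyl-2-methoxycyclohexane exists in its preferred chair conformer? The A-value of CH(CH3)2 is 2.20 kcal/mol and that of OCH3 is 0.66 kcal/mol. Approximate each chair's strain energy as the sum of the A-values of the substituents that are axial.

99.9%

C1 and C2 have opposite parity, so for the trans isomer the two substituents are e,e in one chair and a,a in the other.
Chair I (isopropyl axial, methoxy axial): E = 2.86 kcal/mol; chair II (isopropyl equatorial, methoxy equatorial): E = 0.00 kcal/mol.
ΔG = 2.86 kcal/mol between the two chairs.
K = exp(ΔG/RT) with R = 1.987×10⁻³ kcal mol⁻¹ K⁻¹ and T = 192 K gives K ≈ 1.8e+03.
Fraction in the lower-energy chair = K/(K+1) = 99.9%.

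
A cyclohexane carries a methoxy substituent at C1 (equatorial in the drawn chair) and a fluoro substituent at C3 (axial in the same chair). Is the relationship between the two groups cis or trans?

C1 and C3 have the same parity, so their axial bonds point in the same direction.
With same-parity carbons, two substituents on the same face are both axial or both equatorial; opposite faces give one of each.
Here the groups are equatorial/axial → opposite face → trans.

trans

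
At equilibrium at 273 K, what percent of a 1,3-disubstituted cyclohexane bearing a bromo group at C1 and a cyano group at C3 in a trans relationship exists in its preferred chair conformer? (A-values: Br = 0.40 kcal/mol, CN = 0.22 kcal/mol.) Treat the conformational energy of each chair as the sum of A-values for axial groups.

C1 and C3 have the same parity, so for the trans isomer the two substituents are one axial and one equatorial in each chair.
Chair I (bromo axial, cyano equatorial): E = 0.40 kcal/mol; chair II (bromo equatorial, cyano axial): E = 0.22 kcal/mol.
ΔG = 0.18 kcal/mol between the two chairs.
K = exp(ΔG/RT) with R = 1.987×10⁻³ kcal mol⁻¹ K⁻¹ and T = 273 K gives K ≈ 1.39.
Fraction in the lower-energy chair = K/(K+1) = 58.2%.

58.2%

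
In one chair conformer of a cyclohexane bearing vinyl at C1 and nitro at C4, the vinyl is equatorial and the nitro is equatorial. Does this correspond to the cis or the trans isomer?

C1 and C4 have opposite parity, so their axial bonds point in opposite directions.
With opposite-parity carbons, two substituents on the same face are one axial and one equatorial; opposite faces give both axial or both equatorial.
Here the groups are equatorial/equatorial → opposite face → trans.

trans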